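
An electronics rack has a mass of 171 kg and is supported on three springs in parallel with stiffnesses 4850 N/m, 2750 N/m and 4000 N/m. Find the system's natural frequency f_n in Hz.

Parallel springs add: k_eq = 4850 + 2750 + 4000 = 11600 N/m.
ω_n = √(k_eq/m) = √(11600/171) = √67.84 = 8.236 rad/s.
f_n = ω_n/(2π) = 8.236/6.283 = 1.311 Hz.

1.31 Hz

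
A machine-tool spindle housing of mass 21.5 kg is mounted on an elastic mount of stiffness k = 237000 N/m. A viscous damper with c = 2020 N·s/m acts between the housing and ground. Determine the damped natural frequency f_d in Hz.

14.9 Hz

ω_n = √(k/m) = √(237000/21.5) = 105.0 rad/s.
Critical damping c_c = 2√(k·m) = 2√(237000 × 21.5) = 4515 N·s/m, so ζ = c/c_c = 2020/4515 = 0.4474.
ω_d = ω_n√(1 − ζ²) = 105.0 × √(1 − 0.200) = 93.90 rad/s.
f_d = ω_d/(2π) = 14.94 Hz.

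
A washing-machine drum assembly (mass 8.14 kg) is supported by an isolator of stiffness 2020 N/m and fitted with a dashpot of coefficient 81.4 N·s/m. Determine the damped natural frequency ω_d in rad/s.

ω_n = √(k/m) = √(2020/8.14) = 15.75 rad/s.
Critical damping c_c = 2√(k·m) = 2√(2020 × 8.14) = 256.5 N·s/m, so ζ = c/c_c = 81.4/256.5 = 0.3174.
ω_d = ω_n√(1 − ζ²) = 15.75 × √(1 − 0.101) = 14.94 rad/s.

14.9 rad/s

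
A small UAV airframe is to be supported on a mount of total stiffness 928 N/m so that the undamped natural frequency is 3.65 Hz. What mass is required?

ω_n = 2πf_n = 2π × 3.65 = 22.93 rad/s.
m = k/ω_n² = 928/22.93² = 928/526.0 = 1.764 kg.

1.76 kg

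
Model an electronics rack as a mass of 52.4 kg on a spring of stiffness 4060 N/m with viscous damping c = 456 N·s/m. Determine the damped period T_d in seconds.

ω_n = √(k/m) = √(4060/52.4) = 8.802 rad/s.
Critical damping c_c = 2√(k·m) = 2√(4060 × 52.4) = 922.5 N·s/m, so ζ = c/c_c = 456/922.5 = 0.4943.
ω_d = ω_n√(1 − ζ²) = 8.802 × √(1 − 0.244) = 7.652 rad/s.
T_d = 2π/ω_d = 0.8211 s.

0.821 s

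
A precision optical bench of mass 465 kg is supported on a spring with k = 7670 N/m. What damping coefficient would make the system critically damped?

c_c = 2√(k·m) = 2√(7670 × 465) = 2 × 1889 = 3777 N·s/m.

3780 N·s/m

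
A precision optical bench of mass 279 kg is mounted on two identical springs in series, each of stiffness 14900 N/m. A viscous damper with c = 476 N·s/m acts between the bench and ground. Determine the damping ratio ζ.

Series springs: 1/k_eq = 2/14900, so k_eq = 14900/2 = 7450 N/m.
ω_n = √(k_eq/m) = √(7450/279) = 5.167 rad/s.
Critical damping c_c = 2√(k_eq·m) = 2√(7450 × 279) = 2883 N·s/m, so ζ = c/c_c = 476/2883 = 0.1651.

0.165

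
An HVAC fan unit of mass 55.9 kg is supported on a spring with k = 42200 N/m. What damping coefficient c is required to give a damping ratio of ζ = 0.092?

c_c = 2√(k·m) = 2√(42200 × 55.9) = 3072 N·s/m.
c = ζ·c_c = 0.092 × 3072 = 282.6 N·s/m.

283 N·s/m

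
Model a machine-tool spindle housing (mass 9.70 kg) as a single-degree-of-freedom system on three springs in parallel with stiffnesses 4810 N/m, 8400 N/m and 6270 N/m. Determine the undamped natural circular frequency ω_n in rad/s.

44.8 rad/s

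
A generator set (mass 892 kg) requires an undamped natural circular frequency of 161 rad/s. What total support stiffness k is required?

23100000 N/m

k = m·ω_n² = 892 × 161.0² = 892 × 25920 = 23120000 N/m.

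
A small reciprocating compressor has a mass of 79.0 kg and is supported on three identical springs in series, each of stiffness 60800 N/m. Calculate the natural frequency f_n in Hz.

Series springs: 1/k_eq = 3/60800, so k_eq = 60800/3 = 20270 N/m.
ω_n = √(k_eq/m) = √(20270/79.0) = √256.5 = 16.02 rad/s.
f_n = ω_n/(2π) = 16.02/6.283 = 2.549 Hz.

2.55 Hz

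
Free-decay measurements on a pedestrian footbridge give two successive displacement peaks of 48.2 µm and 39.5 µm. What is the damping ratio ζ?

0.0317

Logarithmic decrement δ = (1/n)·ln(x₀/x_n) = (1/1)·ln(48.2/39.5) = (1/1)·ln(1.220) = 0.1991.
ζ = δ/√(4π² + δ²) = 0.1991/√(39.48 + 0.0396) = 0.1991/6.286 = 0.03167.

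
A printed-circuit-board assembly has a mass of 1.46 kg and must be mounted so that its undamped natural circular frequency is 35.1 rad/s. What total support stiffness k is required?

1800 N/m

k = m·ω_n² = 1.46 × 35.10² = 1.46 × 1232 = 1799 N/m.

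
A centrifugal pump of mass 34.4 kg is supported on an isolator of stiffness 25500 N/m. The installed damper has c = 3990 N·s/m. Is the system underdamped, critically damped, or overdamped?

overdamped

c_c = 2√(k·m) = 1873 N·s/m; ζ = c/c_c = 3990/1873 = 2.13.
Since ζ > 1 the system is overdamped.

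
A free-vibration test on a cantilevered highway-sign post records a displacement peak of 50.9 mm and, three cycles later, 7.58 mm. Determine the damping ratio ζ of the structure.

0.101

Logarithmic decrement δ = (1/n)·ln(x₀/x_n) = (1/3)·ln(50.9/7.58) = (1/3)·ln(6.715) = 0.6348.
ζ = δ/√(4π² + δ²) = 0.6348/√(39.48 + 0.403) = 0.6348/6.315 = 0.1005.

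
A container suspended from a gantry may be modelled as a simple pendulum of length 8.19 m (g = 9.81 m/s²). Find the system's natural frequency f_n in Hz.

0.174 Hz

For a simple pendulum ω_n = √(g/L) = √(9.81/8.19) = √1.198 = 1.094 rad/s.
f_n = ω_n/(2π) = 1.094/6.283 = 0.1742 Hz.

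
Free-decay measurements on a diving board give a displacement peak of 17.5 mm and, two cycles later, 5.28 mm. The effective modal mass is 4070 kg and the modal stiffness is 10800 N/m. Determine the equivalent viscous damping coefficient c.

Logarithmic decrement δ = (1/n)·ln(x₀/x_n) = (1/2)·ln(17.5/5.28) = (1/2)·ln(3.314) = 0.5991.
ζ = δ/√(4π² + δ²) = 0.5991/√(39.48 + 0.359) = 0.5991/6.312 = 0.09493.
c = ζ · 2√(km) = 0.09493 × 2√(10800 × 4070) = 0.09493 × 13260 = 1259 N·s/m.

1260 N·s/m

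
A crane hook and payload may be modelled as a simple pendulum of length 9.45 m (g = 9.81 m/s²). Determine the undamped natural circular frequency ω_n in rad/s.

For a simple pendulum ω_n = √(g/L) = √(9.81/9.45) = √1.038 = 1.019 rad/s.

1.02 rad/s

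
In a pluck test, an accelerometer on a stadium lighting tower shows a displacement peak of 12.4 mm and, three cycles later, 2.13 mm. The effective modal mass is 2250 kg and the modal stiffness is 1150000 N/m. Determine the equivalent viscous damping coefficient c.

Logarithmic decrement δ = (1/n)·ln(x₀/x_n) = (1/3)·ln(12.4/2.13) = (1/3)·ln(5.822) = 0.5872.
ζ = δ/√(4π² + δ²) = 0.5872/√(39.48 + 0.345) = 0.5872/6.311 = 0.09305.
c = ζ · 2√(km) = 0.09305 × 2√(1150000 × 2250) = 0.09305 × 101700 = 9466 N·s/m.

9470 N·s/m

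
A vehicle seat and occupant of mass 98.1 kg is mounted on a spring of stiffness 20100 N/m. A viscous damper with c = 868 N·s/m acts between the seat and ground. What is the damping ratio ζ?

ω_n = √(k/m) = √(20100/98.1) = 14.31 rad/s.
Critical damping c_c = 2√(k·m) = 2√(20100 × 98.1) = 2808 N·s/m, so ζ = c/c_c = 868/2808 = 0.3091.

0.309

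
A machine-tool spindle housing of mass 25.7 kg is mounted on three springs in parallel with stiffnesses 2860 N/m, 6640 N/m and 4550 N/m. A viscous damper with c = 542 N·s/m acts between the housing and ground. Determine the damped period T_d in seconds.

0.301 s

Parallel springs add: k_eq = 2860 + 6640 + 4550 = 14050 N/m.
ω_n = √(k_eq/m) = √(14050/25.7) = 23.38 rad/s.
Critical damping c_c = 2√(k_eq·m) = 2√(14050 × 25.7) = 1202 N·s/m, so ζ = c/c_c = 542/1202 = 0.4510.
ω_d = ω_n√(1 − ζ²) = 23.38 × √(1 − 0.203) = 20.87 rad/s.
T_d = 2π/ω_d = 0.3011 s.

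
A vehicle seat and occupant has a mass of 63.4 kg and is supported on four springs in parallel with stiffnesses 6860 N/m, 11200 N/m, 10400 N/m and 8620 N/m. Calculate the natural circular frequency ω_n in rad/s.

24.2 rad/s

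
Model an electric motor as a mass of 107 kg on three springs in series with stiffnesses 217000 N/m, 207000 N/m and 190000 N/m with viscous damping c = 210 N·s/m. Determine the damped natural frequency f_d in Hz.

4.01 Hz

Series springs: 1/k_eq = 1/217000 + 1/207000 + 1/190000 = 1.470×10^-5, so k_eq = 68020 N/m.
ω_n = √(k_eq/m) = √(68020/107) = 25.21 rad/s.
Critical damping c_c = 2√(k_eq·m) = 2√(68020 × 107) = 5395 N·s/m, so ζ = c/c_c = 210/5395 = 0.03892.
ω_d = ω_n√(1 − ζ²) = 25.21 × √(1 − 0.00151) = 25.19 rad/s.
f_d = ω_d/(2π) = 4.010 Hz.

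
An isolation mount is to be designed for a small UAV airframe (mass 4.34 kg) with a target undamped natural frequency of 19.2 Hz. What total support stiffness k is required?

ω_n = 2πf_n = 2π × 19.2 = 120.6 rad/s.
k = m·ω_n² = 4.34 × 120.6² = 4.34 × 14550 = 63160 N/m.

63200 N/m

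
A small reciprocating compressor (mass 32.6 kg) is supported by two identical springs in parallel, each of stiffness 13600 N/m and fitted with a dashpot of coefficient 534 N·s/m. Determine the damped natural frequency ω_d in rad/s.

Parallel springs add: k_eq = 2 × 13600 = 27200 N/m.
ω_n = √(k_eq/m) = √(27200/32.6) = 28.89 rad/s.
Critical damping c_c = 2√(k_eq·m) = 2√(27200 × 32.6) = 1883 N·s/m, so ζ = c/c_c = 534/1883 = 0.2835.
ω_d = ω_n√(1 − ζ²) = 28.89 × √(1 − 0.0804) = 27.70 rad/s.

27.7 rad/s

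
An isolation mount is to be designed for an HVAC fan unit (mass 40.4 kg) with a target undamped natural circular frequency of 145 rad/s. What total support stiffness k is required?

k = m·ω_n² = 40.4 × 145.0² = 40.4 × 21020 = 849400 N/m.

849000 N/m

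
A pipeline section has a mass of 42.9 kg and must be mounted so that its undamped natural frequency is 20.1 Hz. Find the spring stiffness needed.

ω_n = 2πf_n = 2π × 20.1 = 126.3 rad/s.
k = m·ω_n² = 42.9 × 126.3² = 42.9 × 15950 = 684200 N/m.

684000 N/m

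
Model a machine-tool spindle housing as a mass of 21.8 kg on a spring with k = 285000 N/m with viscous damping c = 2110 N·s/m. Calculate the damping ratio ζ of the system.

0.423

ω_n = √(k/m) = √(285000/21.8) = 114.3 rad/s.
Critical damping c_c = 2√(k·m) = 2√(285000 × 21.8) = 4985 N·s/m, so ζ = c/c_c = 2110/4985 = 0.4233.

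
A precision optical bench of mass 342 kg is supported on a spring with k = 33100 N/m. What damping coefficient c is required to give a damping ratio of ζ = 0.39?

c_c = 2√(k·m) = 2√(33100 × 342) = 6729 N·s/m.
c = ζ·c_c = 0.39 × 6729 = 2624 N·s/m.

2620 N·s/m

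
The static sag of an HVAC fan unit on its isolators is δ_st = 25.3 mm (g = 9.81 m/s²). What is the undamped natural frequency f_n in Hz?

ω_n = √(g/δ_st) = √(9.81/0.0253) = √387.7 = 19.69 rad/s.
f_n = ω_n/(2π) = 19.69/6.283 = 3.134 Hz.

3.13 Hz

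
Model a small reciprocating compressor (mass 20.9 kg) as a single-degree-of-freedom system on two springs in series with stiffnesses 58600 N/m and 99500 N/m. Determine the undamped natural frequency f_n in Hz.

Series springs: 1/k_eq = 1/58600 + 1/99500 = 2.712×10^-5, so k_eq = 36880 N/m.
ω_n = √(k_eq/m) = √(36880/20.9) = √1765 = 42.01 rad/s.
f_n = ω_n/(2π) = 42.01/6.283 = 6.686 Hz.

6.69 Hz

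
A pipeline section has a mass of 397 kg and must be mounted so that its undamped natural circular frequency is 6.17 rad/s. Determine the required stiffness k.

15100 N/m

k = m·ω_n² = 397 × 6.170² = 397 × 38.07 = 15110 N/m.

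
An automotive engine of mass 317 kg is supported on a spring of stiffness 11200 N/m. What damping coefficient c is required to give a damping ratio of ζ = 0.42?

1580 N·s/m

c_c = 2√(k·m) = 2√(11200 × 317) = 3769 N·s/m.
c = ζ·c_c = 0.42 × 3769 = 1583 N·s/m.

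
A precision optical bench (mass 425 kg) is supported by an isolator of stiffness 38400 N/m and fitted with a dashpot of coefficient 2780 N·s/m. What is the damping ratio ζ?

0.344

ω_n = √(k/m) = √(38400/425) = 9.505 rad/s.
Critical damping c_c = 2√(k·m) = 2√(38400 × 425) = 8080 N·s/m, so ζ = c/c_c = 2780/8080 = 0.3441.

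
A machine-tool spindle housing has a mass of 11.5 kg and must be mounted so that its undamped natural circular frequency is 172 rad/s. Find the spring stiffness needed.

340000 N/m

k = m·ω_n² = 11.5 × 172.0² = 11.5 × 29580 = 340200 N/m.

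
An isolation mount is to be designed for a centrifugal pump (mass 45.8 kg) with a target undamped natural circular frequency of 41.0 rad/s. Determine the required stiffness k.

k = m·ω_n² = 45.8 × 41.00² = 45.8 × 1681 = 76990 N/m.

77000 N/m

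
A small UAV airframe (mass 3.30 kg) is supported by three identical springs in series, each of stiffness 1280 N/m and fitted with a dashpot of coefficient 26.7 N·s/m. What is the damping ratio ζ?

Series springs: 1/k_eq = 3/1280, so k_eq = 1280/3 = 426.7 N/m.
ω_n = √(k_eq/m) = √(426.7/3.30) = 11.37 rad/s.
Critical damping c_c = 2√(k_eq·m) = 2√(426.7 × 3.30) = 75.05 N·s/m, so ζ = c/c_c = 26.7/75.05 = 0.3558.

0.356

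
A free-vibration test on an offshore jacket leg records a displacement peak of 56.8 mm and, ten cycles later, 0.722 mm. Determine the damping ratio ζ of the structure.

0.0693

Logarithmic decrement δ = (1/n)·ln(x₀/x_n) = (1/10)·ln(56.8/0.722) = (1/10)·ln(78.67) = 0.4365.
ζ = δ/√(4π² + δ²) = 0.4365/√(39.48 + 0.191) = 0.4365/6.298 = 0.06931.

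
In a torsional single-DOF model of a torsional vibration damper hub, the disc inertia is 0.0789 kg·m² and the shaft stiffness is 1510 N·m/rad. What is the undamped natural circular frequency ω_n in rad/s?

138 rad/s

ω_n = √(k_t/J) = √(1510/0.0789) = √19140 = 138.3 rad/s.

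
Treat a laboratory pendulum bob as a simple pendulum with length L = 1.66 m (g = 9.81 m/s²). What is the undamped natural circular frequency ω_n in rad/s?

For a simple pendulum ω_n = √(g/L) = √(9.81/1.66) = √5.910 = 2.431 rad/s.

2.43 rad/s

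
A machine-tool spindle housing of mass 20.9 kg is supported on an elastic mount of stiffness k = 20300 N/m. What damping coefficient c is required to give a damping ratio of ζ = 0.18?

c_c = 2√(k·m) = 2√(20300 × 20.9) = 1303 N·s/m.
c = ζ·c_c = 0.18 × 1303 = 234.5 N·s/m.

234 N·s/m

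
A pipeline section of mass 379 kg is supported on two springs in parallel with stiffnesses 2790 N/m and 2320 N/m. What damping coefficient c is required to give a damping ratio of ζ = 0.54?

Parallel springs add: k_eq = 2790 + 2320 = 5110 N/m.
c_c = 2√(k_eq·m) = 2√(5110 × 379) = 2783 N·s/m.
c = ζ·c_c = 0.54 × 2783 = 1503 N·s/m.

1500 N·s/m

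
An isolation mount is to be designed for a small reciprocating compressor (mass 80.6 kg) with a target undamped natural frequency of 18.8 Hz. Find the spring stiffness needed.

ω_n = 2πf_n = 2π × 18.8 = 118.1 rad/s.
k = m·ω_n² = 80.6 × 118.1² = 80.6 × 13950 = 1125000 N/m.

1120000 N/m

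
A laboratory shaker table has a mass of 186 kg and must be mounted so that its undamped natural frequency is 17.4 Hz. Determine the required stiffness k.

2220000 N/m

ω_n = 2πf_n = 2π × 17.4 = 109.3 rad/s.
k = m·ω_n² = 186 × 109.3² = 186 × 11950 = 2223000 N/m.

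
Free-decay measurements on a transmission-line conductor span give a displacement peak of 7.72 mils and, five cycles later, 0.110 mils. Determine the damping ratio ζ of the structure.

Logarithmic decrement δ = (1/n)·ln(x₀/x_n) = (1/5)·ln(7.72/0.110) = (1/5)·ln(70.18) = 0.8502.
ζ = δ/√(4π² + δ²) = 0.8502/√(39.48 + 0.723) = 0.8502/6.340 = 0.1341.

0.134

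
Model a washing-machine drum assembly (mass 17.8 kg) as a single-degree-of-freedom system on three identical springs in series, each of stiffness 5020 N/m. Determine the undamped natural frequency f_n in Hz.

Series springs: 1/k_eq = 3/5020, so k_eq = 5020/3 = 1673 N/m.
ω_n = √(k_eq/m) = √(1673/17.8) = √94.01 = 9.696 rad/s.
f_n = ω_n/(2π) = 9.696/6.283 = 1.543 Hz.

1.54 Hz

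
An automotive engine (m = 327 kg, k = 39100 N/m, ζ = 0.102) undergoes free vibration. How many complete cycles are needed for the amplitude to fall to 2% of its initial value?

7 cycles

Logarithmic decrement δ = 2πζ/√(1 − ζ²) = 2π × 0.1020/√(1 − 0.0104) = 0.6442.
x_n/x₀ = e^(−nδ) ≤ 0.02; take ln: n ≥ ln(1/0.02)/δ = 3.912/0.6442 = 6.072.
So 7 complete cycles are required.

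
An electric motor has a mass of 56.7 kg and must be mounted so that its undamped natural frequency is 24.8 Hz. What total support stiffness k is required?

1380000 N/m

ω_n = 2πf_n = 2π × 24.8 = 155.8 rad/s.
k = m·ω_n² = 56.7 × 155.8² = 56.7 × 24280 = 1377000 N/m.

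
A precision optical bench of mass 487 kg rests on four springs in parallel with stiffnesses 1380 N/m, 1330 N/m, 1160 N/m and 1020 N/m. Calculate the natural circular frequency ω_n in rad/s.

Parallel springs add: k_eq = 1380 + 1330 + 1160 + 1020 = 4890 N/m.
ω_n = √(k_eq/m) = √(4890/487) = √10.04 = 3.169 rad/s.

3.17 rad/s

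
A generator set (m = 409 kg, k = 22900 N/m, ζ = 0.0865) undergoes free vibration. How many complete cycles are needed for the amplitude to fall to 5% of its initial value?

6 cycles

Logarithmic decrement δ = 2πζ/√(1 − ζ²) = 2π × 0.08650/√(1 − 0.00748) = 0.5455.
x_n/x₀ = e^(−nδ) ≤ 0.05; take ln: n ≥ ln(1/0.05)/δ = 2.996/0.5455 = 5.491.
So 6 complete cycles are required.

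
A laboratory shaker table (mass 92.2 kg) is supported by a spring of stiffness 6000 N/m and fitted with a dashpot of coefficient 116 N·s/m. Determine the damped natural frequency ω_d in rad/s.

8.04 rad/s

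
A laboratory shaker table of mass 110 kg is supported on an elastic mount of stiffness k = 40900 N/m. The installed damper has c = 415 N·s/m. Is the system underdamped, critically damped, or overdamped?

c_c = 2√(k·m) = 4242 N·s/m; ζ = c/c_c = 415/4242 = 0.0978.
Since ζ < 1 the system is underdamped.

underdamped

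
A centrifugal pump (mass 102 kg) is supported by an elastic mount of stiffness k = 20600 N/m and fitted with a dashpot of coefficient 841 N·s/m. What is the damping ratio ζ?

0.290

ω_n = √(k/m) = √(20600/102) = 14.21 rad/s.
Critical damping c_c = 2√(k·m) = 2√(20600 × 102) = 2899 N·s/m, so ζ = c/c_c = 841/2899 = 0.2901.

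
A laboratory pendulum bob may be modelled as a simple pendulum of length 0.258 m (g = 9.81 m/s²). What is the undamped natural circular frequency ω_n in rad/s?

6.17 rad/s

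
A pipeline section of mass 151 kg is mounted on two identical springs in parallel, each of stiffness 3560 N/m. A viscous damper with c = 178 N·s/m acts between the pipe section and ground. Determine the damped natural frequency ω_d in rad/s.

6.84 rad/s

Parallel springs add: k_eq = 2 × 3560 = 7120 N/m.
ω_n = √(k_eq/m) = √(7120/151) = 6.867 rad/s.
Critical damping c_c = 2√(k_eq·m) = 2√(7120 × 151) = 2074 N·s/m, so ζ = c/c_c = 178/2074 = 0.08583.
ω_d = ω_n√(1 − ζ²) = 6.867 × √(1 − 0.00737) = 6.841 rad/s.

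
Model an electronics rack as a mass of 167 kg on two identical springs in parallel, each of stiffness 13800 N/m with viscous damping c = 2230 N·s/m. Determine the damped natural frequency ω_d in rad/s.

11.0 rad/s

Parallel springs add: k_eq = 2 × 13800 = 27600 N/m.
ω_n = √(k_eq/m) = √(27600/167) = 12.86 rad/s.
Critical damping c_c = 2√(k_eq·m) = 2√(27600 × 167) = 4294 N·s/m, so ζ = c/c_c = 2230/4294 = 0.5194.
ω_d = ω_n√(1 − ζ²) = 12.86 × √(1 − 0.270) = 10.99 rad/s.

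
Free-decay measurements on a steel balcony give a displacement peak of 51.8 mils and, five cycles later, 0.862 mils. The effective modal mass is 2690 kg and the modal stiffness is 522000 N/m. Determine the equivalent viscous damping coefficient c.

9690 N·s/m

Logarithmic decrement δ = (1/n)·ln(x₀/x_n) = (1/5)·ln(51.8/0.862) = (1/5)·ln(60.09) = 0.8192.
ζ = δ/√(4π² + δ²) = 0.8192/√(39.48 + 0.671) = 0.8192/6.336 = 0.1293.
c = ζ · 2√(km) = 0.1293 × 2√(522000 × 2690) = 0.1293 × 74940 = 9689 N·s/m.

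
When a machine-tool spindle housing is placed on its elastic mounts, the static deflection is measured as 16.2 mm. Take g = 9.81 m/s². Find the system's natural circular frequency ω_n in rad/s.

24.6 rad/s

ω_n = √(g/δ_st) = √(9.81/0.0162) = √605.6 = 24.61 rad/s.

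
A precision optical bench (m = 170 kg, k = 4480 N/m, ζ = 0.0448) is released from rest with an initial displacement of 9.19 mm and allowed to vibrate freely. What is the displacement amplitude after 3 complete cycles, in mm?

Logarithmic decrement δ = 2πζ/√(1 − ζ²) = 2π × 0.04480/√(1 − 0.00201) = 0.2818.
After n cycles, x_n/x₀ = e^(−nδ), so x_3 = 9.19 × e^(−3 × 0.2818) = 9.19 × 0.4294 = 3.946 mm.

3.95 mm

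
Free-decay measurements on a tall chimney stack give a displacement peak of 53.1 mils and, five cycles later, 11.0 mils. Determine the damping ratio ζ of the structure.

Logarithmic decrement δ = (1/n)·ln(x₀/x_n) = (1/5)·ln(53.1/11.0) = (1/5)·ln(4.827) = 0.3149.
ζ = δ/√(4π² + δ²) = 0.3149/√(39.48 + 0.0991) = 0.3149/6.291 = 0.05005.

0.0500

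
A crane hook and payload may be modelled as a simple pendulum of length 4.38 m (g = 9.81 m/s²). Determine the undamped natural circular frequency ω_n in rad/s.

For a simple pendulum ω_n = √(g/L) = √(9.81/4.38) = √2.240 = 1.497 rad/s.

1.50 rad/s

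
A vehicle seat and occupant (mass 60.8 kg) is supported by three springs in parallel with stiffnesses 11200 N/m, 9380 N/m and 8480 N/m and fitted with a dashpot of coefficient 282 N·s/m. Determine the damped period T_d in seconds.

Parallel springs add: k_eq = 11200 + 9380 + 8480 = 29060 N/m.
ω_n = √(k_eq/m) = √(29060/60.8) = 21.86 rad/s.
Critical damping c_c = 2√(k_eq·m) = 2√(29060 × 60.8) = 2658 N·s/m, so ζ = c/c_c = 282/2658 = 0.1061.
ω_d = ω_n√(1 − ζ²) = 21.86 × √(1 − 0.0113) = 21.74 rad/s.
T_d = 2π/ω_d = 0.2890 s.

0.289 s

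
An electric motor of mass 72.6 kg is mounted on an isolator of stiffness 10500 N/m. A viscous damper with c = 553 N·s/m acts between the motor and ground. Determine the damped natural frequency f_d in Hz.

1.82 Hz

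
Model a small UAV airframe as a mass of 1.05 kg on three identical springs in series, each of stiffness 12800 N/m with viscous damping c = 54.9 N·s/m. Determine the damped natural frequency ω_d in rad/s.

58.1 rad/s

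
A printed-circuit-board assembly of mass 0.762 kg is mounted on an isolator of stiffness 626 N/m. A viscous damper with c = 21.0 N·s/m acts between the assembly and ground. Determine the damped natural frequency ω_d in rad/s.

25.1 rad/s

ω_n = √(k/m) = √(626.0/0.762) = 28.66 rad/s.
Critical damping c_c = 2√(k·m) = 2√(626.0 × 0.762) = 43.68 N·s/m, so ζ = c/c_c = 21.0/43.68 = 0.4808.
ω_d = ω_n√(1 − ζ²) = 28.66 × √(1 − 0.231) = 25.13 rad/s.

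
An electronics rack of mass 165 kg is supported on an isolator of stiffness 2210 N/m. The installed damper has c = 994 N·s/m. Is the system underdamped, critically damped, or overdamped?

c_c = 2√(k·m) = 1208 N·s/m; ζ = c/c_c = 994/1208 = 0.823.
Since ζ < 1 the system is underdamped.

underdamped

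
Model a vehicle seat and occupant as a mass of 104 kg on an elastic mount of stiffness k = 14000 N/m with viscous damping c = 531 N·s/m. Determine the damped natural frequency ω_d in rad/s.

11.3 rad/s

ω_n = √(k/m) = √(14000/104) = 11.60 rad/s.
Critical damping c_c = 2√(k·m) = 2√(14000 × 104) = 2413 N·s/m, so ζ = c/c_c = 531/2413 = 0.2200.
ω_d = ω_n√(1 − ζ²) = 11.60 × √(1 − 0.0484) = 11.32 rad/s.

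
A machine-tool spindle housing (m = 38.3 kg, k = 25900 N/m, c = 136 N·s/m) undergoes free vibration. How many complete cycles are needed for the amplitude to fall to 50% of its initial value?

2 cycles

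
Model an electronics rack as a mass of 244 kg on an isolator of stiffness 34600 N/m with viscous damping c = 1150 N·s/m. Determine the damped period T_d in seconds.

ω_n = √(k/m) = √(34600/244) = 11.91 rad/s.
Critical damping c_c = 2√(k·m) = 2√(34600 × 244) = 5811 N·s/m, so ζ = c/c_c = 1150/5811 = 0.1979.
ω_d = ω_n√(1 − ζ²) = 11.91 × √(1 − 0.0392) = 11.67 rad/s.
T_d = 2π/ω_d = 0.5383 s.

0.538 s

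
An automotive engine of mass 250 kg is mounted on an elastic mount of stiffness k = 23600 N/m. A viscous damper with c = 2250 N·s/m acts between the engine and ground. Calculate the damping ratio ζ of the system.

0.463

ω_n = √(k/m) = √(23600/250) = 9.716 rad/s.
Critical damping c_c = 2√(k·m) = 2√(23600 × 250) = 4858 N·s/m, so ζ = c/c_c = 2250/4858 = 0.4632.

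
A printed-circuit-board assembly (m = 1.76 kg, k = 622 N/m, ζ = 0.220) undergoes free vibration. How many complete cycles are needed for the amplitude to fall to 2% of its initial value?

Logarithmic decrement δ = 2πζ/√(1 − ζ²) = 2π × 0.2200/√(1 − 0.0484) = 1.417.
x_n/x₀ = e^(−nδ) ≤ 0.02; take ln: n ≥ ln(1/0.02)/δ = 3.912/1.417 = 2.761.
So 3 complete cycles are required.

3 cycles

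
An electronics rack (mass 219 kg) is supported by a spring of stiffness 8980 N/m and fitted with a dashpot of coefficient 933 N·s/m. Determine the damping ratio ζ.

0.333

ω_n = √(k/m) = √(8980/219) = 6.403 rad/s.
Critical damping c_c = 2√(k·m) = 2√(8980 × 219) = 2805 N·s/m, so ζ = c/c_c = 933/2805 = 0.3327.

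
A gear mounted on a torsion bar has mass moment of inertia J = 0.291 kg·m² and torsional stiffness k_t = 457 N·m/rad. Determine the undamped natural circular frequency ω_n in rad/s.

39.6 rad/s

ω_n = √(k_t/J) = √(457/0.291) = √1570 = 39.63 rad/s.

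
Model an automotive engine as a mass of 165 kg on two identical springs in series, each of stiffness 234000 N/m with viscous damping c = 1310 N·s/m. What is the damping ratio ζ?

Series springs: 1/k_eq = 2/234000, so k_eq = 234000/2 = 117000 N/m.
ω_n = √(k_eq/m) = √(117000/165) = 26.63 rad/s.
Critical damping c_c = 2√(k_eq·m) = 2√(117000 × 165) = 8787 N·s/m, so ζ = c/c_c = 1310/8787 = 0.1491.

0.149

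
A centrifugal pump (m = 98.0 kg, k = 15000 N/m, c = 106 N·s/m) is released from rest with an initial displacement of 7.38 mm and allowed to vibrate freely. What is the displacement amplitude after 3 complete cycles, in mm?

ζ = c/(2√(km)) = 106/(2√(15000 × 98.0)) = 106/2425 = 0.04371.
Logarithmic decrement δ = 2πζ/√(1 − ζ²) = 2π × 0.04371/√(1 − 0.00191) = 0.2749.
After n cycles, x_n/x₀ = e^(−nδ), so x_3 = 7.38 × e^(−3 × 0.2749) = 7.38 × 0.4383 = 3.235 mm.

3.23 mm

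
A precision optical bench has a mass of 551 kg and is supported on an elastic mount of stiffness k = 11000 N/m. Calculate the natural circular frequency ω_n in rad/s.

ω_n = √(k/m) = √(11000/551) = √19.96 = 4.468 rad/s.

4.47 rad/s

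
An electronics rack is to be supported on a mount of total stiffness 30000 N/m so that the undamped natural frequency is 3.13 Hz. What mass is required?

77.6 kg

ω_n = 2πf_n = 2π × 3.13 = 19.67 rad/s.
m = k/ω_n² = 30000/19.67² = 30000/386.8 = 77.57 kg.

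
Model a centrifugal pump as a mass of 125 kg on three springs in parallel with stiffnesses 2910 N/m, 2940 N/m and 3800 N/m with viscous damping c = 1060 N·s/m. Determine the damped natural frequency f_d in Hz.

Parallel springs add: k_eq = 2910 + 2940 + 3800 = 9650 N/m.
ω_n = √(k_eq/m) = √(9650/125) = 8.786 rad/s.
Critical damping c_c = 2√(k_eq·m) = 2√(9650 × 125) = 2197 N·s/m, so ζ = c/c_c = 1060/2197 = 0.4826.
ω_d = ω_n√(1 − ζ²) = 8.786 × √(1 − 0.233) = 7.696 rad/s.
f_d = ω_d/(2π) = 1.225 Hz.

1.22 Hz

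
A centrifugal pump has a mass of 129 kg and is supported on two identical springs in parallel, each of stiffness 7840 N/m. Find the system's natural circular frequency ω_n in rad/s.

11.0 rad/s

Parallel springs add: k_eq = 2 × 7840 = 15680 N/m.
ω_n = √(k_eq/m) = √(15680/129) = √121.6 = 11.02 rad/s.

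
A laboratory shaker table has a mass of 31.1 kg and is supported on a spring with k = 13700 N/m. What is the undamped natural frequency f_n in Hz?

3.34 Hz

ω_n = √(k/m) = √(13700/31.1) = √440.5 = 20.99 rad/s.
f_n = ω_n/(2π) = 20.99/6.283 = 3.340 Hz.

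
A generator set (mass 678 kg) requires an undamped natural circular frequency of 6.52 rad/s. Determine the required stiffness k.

k = m·ω_n² = 678 × 6.520² = 678 × 42.51 = 28820 N/m.

28800 N/m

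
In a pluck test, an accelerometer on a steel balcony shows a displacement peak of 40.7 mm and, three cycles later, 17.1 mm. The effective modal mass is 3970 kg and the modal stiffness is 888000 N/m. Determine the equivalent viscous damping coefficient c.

Logarithmic decrement δ = (1/n)·ln(x₀/x_n) = (1/3)·ln(40.7/17.1) = (1/3)·ln(2.380) = 0.2890.
ζ = δ/√(4π² + δ²) = 0.2890/√(39.48 + 0.0835) = 0.2890/6.290 = 0.04596.
c = ζ · 2√(km) = 0.04596 × 2√(888000 × 3970) = 0.04596 × 118700 = 5457 N·s/m.

5460 N·s/m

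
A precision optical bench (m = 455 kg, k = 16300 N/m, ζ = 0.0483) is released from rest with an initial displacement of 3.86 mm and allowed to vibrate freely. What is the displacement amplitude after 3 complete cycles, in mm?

Logarithmic decrement δ = 2πζ/√(1 − ζ²) = 2π × 0.04830/√(1 − 0.00233) = 0.3038.
After n cycles, x_n/x₀ = e^(−nδ), so x_3 = 3.86 × e^(−3 × 0.3038) = 3.86 × 0.4019 = 1.551 mm.

1.55 mm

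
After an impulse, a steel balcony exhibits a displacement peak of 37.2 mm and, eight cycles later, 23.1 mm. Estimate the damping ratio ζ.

0.00948

Logarithmic decrement δ = (1/n)·ln(x₀/x_n) = (1/8)·ln(37.2/23.1) = (1/8)·ln(1.610) = 0.05956.
ζ = δ/√(4π² + δ²) = 0.05956/√(39.48 + 0.00355) = 0.05956/6.283 = 0.009479.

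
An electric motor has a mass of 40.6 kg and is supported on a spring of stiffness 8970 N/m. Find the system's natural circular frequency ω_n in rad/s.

ω_n = √(k/m) = √(8970/40.6) = √220.9 = 14.86 rad/s.

14.9 rad/s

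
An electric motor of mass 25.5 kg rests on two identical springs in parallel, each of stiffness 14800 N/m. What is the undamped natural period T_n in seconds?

0.184 s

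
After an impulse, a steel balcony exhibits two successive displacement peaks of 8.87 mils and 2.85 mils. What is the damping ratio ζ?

Logarithmic decrement δ = (1/n)·ln(x₀/x_n) = (1/1)·ln(8.87/2.85) = (1/1)·ln(3.112) = 1.135.
ζ = δ/√(4π² + δ²) = 1.135/√(39.48 + 1.29) = 1.135/6.385 = 0.1778.

0.178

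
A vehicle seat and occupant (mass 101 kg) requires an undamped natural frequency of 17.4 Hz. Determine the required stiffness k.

ω_n = 2πf_n = 2π × 17.4 = 109.3 rad/s.
k = m·ω_n² = 101 × 109.3² = 101 × 11950 = 1207000 N/m.

1210000 N/m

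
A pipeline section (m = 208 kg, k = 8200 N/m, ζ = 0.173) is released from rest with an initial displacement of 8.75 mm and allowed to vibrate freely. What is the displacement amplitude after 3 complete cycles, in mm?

Logarithmic decrement δ = 2πζ/√(1 − ζ²) = 2π × 0.1730/√(1 − 0.0299) = 1.104.
After n cycles, x_n/x₀ = e^(−nδ), so x_3 = 8.75 × e^(−3 × 1.104) = 8.75 × 0.03648 = 0.3192 mm.

0.319 mm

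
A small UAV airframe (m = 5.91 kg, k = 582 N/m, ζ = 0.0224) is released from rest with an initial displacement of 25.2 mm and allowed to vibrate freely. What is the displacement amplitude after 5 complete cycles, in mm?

Logarithmic decrement δ = 2πζ/√(1 − ζ²) = 2π × 0.02240/√(1 − 0.000502) = 0.1408.
After n cycles, x_n/x₀ = e^(−nδ), so x_5 = 25.2 × e^(−5 × 0.1408) = 25.2 × 0.4947 = 12.47 mm.

12.5 mm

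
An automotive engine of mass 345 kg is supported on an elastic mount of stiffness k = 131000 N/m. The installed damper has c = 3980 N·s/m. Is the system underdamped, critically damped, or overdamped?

c_c = 2√(k·m) = 13450 N·s/m; ζ = c/c_c = 3980/13450 = 0.296.
Since ζ < 1 the system is underdamped.

underdamped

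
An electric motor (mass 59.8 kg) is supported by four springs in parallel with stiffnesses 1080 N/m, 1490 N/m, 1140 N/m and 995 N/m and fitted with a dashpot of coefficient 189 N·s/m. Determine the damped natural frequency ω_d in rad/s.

Parallel springs add: k_eq = 1080 + 1490 + 1140 + 995 = 4705 N/m.
ω_n = √(k_eq/m) = √(4705/59.8) = 8.870 rad/s.
Critical damping c_c = 2√(k_eq·m) = 2√(4705 × 59.8) = 1061 N·s/m, so ζ = c/c_c = 189/1061 = 0.1782.
ω_d = ω_n√(1 − ζ²) = 8.870 × √(1 − 0.0317) = 8.728 rad/s.

8.73 rad/s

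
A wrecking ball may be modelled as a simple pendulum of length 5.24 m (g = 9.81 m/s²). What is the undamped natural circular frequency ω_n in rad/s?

For a simple pendulum ω_n = √(g/L) = √(9.81/5.24) = √1.872 = 1.368 rad/s.

1.37 rad/s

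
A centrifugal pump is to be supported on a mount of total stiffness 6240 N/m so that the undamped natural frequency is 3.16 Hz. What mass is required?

15.8 kg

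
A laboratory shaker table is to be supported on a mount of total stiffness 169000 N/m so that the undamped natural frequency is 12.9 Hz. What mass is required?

25.7 kg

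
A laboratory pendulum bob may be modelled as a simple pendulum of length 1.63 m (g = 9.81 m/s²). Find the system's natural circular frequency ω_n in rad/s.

For a simple pendulum ω_n = √(g/L) = √(9.81/1.63) = √6.018 = 2.453 rad/s.

2.45 rad/s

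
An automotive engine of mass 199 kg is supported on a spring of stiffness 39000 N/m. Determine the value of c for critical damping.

5570 N·s/m

c_c = 2√(k·m) = 2√(39000 × 199) = 2 × 2786 = 5572 N·s/m.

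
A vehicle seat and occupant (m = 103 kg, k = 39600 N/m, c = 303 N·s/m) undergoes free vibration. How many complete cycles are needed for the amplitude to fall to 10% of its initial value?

ζ = c/(2√(km)) = 303/(2√(39600 × 103)) = 303/4039 = 0.07501.
Logarithmic decrement δ = 2πζ/√(1 − ζ²) = 2π × 0.07501/√(1 − 0.00563) = 0.4727.
x_n/x₀ = e^(−nδ) ≤ 0.1; take ln: n ≥ ln(1/0.1)/δ = 2.303/0.4727 = 4.872.
So 5 complete cycles are required.

5 cycles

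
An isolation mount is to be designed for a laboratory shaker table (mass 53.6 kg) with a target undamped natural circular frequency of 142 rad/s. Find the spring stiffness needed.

1080000 N/m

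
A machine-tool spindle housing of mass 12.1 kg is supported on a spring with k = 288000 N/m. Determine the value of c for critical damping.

c_c = 2√(k·m) = 2√(288000 × 12.1) = 2 × 1867 = 3734 N·s/m.

3730 N·s/m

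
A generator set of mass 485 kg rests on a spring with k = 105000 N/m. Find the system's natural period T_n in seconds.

0.427 s

ω_n = √(k/m) = √(105000/485) = √216.5 = 14.71 rad/s.
T_n = 2π/ω_n = 6.283/14.71 = 0.4270 s.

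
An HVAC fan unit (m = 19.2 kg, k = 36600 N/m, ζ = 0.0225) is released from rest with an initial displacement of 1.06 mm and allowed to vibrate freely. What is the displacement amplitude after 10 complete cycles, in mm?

0.258 mm

Logarithmic decrement δ = 2πζ/√(1 − ζ²) = 2π × 0.02250/√(1 − 0.000506) = 0.1414.
After n cycles, x_n/x₀ = e^(−nδ), so x_10 = 1.06 × e^(−10 × 0.1414) = 1.06 × 0.2432 = 0.2577 mm.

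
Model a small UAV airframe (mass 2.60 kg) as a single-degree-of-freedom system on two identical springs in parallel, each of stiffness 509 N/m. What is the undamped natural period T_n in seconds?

0.318 s

Parallel springs add: k_eq = 2 × 509 = 1018 N/m.
ω_n = √(k_eq/m) = √(1018/2.60) = √391.5 = 19.79 rad/s.
T_n = 2π/ω_n = 6.283/19.79 = 0.3175 s.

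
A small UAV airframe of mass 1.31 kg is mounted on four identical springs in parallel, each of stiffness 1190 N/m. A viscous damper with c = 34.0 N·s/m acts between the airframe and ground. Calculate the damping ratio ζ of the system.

0.215

Parallel springs add: k_eq = 4 × 1190 = 4760 N/m.
ω_n = √(k_eq/m) = √(4760/1.31) = 60.28 rad/s.
Critical damping c_c = 2√(k_eq·m) = 2√(4760 × 1.31) = 157.9 N·s/m, so ζ = c/c_c = 34.0/157.9 = 0.2153.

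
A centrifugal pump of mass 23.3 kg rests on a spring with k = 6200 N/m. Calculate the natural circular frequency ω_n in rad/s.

ω_n = √(k/m) = √(6200/23.3) = √266.1 = 16.31 rad/s.

16.3 rad/s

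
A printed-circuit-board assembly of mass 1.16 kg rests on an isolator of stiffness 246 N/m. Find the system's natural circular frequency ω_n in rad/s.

14.6 rad/s

ω_n = √(k/m) = √(246.0/1.16) = √212.1 = 14.56 rad/s.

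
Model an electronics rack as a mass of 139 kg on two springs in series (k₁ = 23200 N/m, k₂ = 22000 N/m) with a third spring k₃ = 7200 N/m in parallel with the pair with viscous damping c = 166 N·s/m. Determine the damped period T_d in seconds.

Series pair: k_s = k₁k₂/(k₁+k₂) = (23200)(22000)/(23200 + 22000) = 11290 N/m. In parallel with k₃: k_eq = 11290 + 7200 = 18490 N/m.
ω_n = √(k_eq/m) = √(18490/139) = 11.53 rad/s.
Critical damping c_c = 2√(k_eq·m) = 2√(18490 × 139) = 3206 N·s/m, so ζ = c/c_c = 166/3206 = 0.05177.
ω_d = ω_n√(1 − ζ²) = 11.53 × √(1 − 0.00268) = 11.52 rad/s.
T_d = 2π/ω_d = 0.5455 s.

0.545 s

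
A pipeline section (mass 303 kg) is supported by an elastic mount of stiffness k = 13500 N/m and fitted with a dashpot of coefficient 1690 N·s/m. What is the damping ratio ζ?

0.418

ω_n = √(k/m) = √(13500/303) = 6.675 rad/s.
Critical damping c_c = 2√(k·m) = 2√(13500 × 303) = 4045 N·s/m, so ζ = c/c_c = 1690/4045 = 0.4178.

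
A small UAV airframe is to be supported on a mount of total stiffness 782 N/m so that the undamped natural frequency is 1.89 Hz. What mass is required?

ω_n = 2πf_n = 2π × 1.89 = 11.88 rad/s.
m = k/ω_n² = 782/11.88² = 782/141.0 = 5.545 kg.

5.55 kg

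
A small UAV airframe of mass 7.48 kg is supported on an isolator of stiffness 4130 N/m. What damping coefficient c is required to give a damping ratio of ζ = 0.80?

c_c = 2√(k·m) = 2√(4130 × 7.48) = 351.5 N·s/m.
c = ζ·c_c = 0.80 × 351.5 = 281.2 N·s/m.

281 N·s/m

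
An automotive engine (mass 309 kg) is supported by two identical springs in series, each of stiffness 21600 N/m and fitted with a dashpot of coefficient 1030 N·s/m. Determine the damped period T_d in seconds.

Series springs: 1/k_eq = 2/21600, so k_eq = 21600/2 = 10800 N/m.
ω_n = √(k_eq/m) = √(10800/309) = 5.912 rad/s.
Critical damping c_c = 2√(k_eq·m) = 2√(10800 × 309) = 3654 N·s/m, so ζ = c/c_c = 1030/3654 = 0.2819.
ω_d = ω_n√(1 − ζ²) = 5.912 × √(1 − 0.0795) = 5.672 rad/s.
T_d = 2π/ω_d = 1.108 s.

1.11 s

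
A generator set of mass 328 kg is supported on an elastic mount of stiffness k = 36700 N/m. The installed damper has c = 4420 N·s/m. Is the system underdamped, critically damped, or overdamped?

c_c = 2√(k·m) = 6939 N·s/m; ζ = c/c_c = 4420/6939 = 0.637.
Since ζ < 1 the system is underdamped.

underdamped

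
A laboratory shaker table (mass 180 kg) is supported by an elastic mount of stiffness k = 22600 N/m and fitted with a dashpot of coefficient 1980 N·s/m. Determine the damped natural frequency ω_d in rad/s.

9.76 rad/s

ω_n = √(k/m) = √(22600/180) = 11.21 rad/s.
Critical damping c_c = 2√(k·m) = 2√(22600 × 180) = 4034 N·s/m, so ζ = c/c_c = 1980/4034 = 0.4908.
ω_d = ω_n√(1 − ζ²) = 11.21 × √(1 − 0.241) = 9.762 rad/s.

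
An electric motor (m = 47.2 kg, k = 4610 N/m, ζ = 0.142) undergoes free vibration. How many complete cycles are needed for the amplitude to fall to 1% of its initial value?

6 cycles

Logarithmic decrement δ = 2πζ/√(1 − ζ²) = 2π × 0.1420/√(1 − 0.0202) = 0.9013.
x_n/x₀ = e^(−nδ) ≤ 0.01; take ln: n ≥ ln(1/0.01)/δ = 4.605/0.9013 = 5.109.
So 6 complete cycles are required.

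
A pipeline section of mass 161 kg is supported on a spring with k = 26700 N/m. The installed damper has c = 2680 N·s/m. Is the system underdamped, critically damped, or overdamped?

c_c = 2√(k·m) = 4147 N·s/m; ζ = c/c_c = 2680/4147 = 0.646.
Since ζ < 1 the system is underdamped.

underdamped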